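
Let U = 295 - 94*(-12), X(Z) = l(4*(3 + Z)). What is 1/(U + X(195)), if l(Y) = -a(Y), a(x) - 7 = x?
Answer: 1/624 ≈ 0.0016026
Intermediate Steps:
a(x) = 7 + x
l(Y) = -7 - Y (l(Y) = -(7 + Y) = -7 - Y)
X(Z) = -19 - 4*Z (X(Z) = -7 - 4*(3 + Z) = -7 - (12 + 4*Z) = -7 + (-12 - 4*Z) = -19 - 4*Z)
U = 1423 (U = 295 + 1128 = 1423)
1/(U + X(195)) = 1/(1423 + (-19 - 4*195)) = 1/(1423 + (-19 - 780)) = 1/(1423 - 799) = 1/624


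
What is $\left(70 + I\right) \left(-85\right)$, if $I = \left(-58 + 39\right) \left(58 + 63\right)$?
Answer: $189465$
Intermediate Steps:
$I = -2299$ ($I = \left(-19\right) 121 = -2299$)
$\left(70 + I\right) \left(-85\right) = \left(70 - 2299\right) \left(-85\right) = \left(-2229\right) \left(-85\right) = 189465$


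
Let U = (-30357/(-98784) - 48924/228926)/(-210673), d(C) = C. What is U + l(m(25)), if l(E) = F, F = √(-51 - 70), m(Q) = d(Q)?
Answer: -117588787/264678157262624 + 11*I ≈ -4.4427e-7 + 11.0*I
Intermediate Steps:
m(Q) = Q
F = 11*I (F = √(-121) = 11*I ≈ 11.0*I)
l(E) = 11*I
U = -117588787/264678157262624 (U = (-30357*(-1/98784) - 48924*1/228926)*(-1/210673) = (3373/10976 - 24462/114463)*(-1/210673) = (117588787/1256345888)*(-1/210673) = -117588787/264678157262624 ≈ -4.4427e-7)
U + l(m(25)) = -117588787/264678157262624 + 11*I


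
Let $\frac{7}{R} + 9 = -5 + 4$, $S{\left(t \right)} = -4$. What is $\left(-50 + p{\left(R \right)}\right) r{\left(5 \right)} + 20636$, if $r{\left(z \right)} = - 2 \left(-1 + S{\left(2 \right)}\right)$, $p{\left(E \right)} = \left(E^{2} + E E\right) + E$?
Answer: $\frac{100694}{5} \approx 20139.0$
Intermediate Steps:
$R = - \frac{7}{10}$ ($R = \frac{7}{-9 + \left(-5 + 4\right)} = \frac{7}{-9 - 1} = \frac{7}{-10} = 7 \left(- \frac{1}{10}\right) = - \frac{7}{10} \approx -0.7$)
$p{\left(E \right)} = E + 2 E^{2}$ ($p{\left(E \right)} = \left(E^{2} + E^{2}\right) + E = 2 E^{2} + E = E + 2 E^{2}$)
$r{\left(z \right)} = 10$ ($r{\left(z \right)} = - 2 \left(-1 - 4\right) = \left(-2\right) \left(-5\right) = 10$)
$\left(-50 + p{\left(R \right)}\right) r{\left(5 \right)} + 20636 = \left(-50 - \frac{7 \left(1 + 2 \left(- \frac{7}{10}\right)\right)}{10}\right) 10 + 20636 = \left(-50 - \frac{7 \left(1 - \frac{7}{5}\right)}{10}\right) 10 + 20636 = \left(-50 - - \frac{7}{25}\right) 10 + 20636 = \left(-50 + \frac{7}{25}\right) 10 + 20636 = \left(- \frac{1243}{25}\right) 10 + 20636 = - \frac{2486}{5} + 20636 = \frac{100694}{5}$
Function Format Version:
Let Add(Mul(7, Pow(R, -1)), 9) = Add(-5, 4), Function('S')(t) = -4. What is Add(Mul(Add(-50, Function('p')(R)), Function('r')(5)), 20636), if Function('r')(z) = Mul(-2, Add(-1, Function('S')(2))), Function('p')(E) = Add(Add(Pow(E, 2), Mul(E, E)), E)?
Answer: Rational(100694, 5) ≈ 20139.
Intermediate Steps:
R = Rational(-7, 10) (R = Mul(7, Pow(Add(-9, Add(-5, 4)), -1)) = Mul(7, Pow(Add(-9, -1), -1)) = Mul(7, Pow(-10, -1)) = Mul(7, Rational(-1, 10)) = Rational(-7, 10) ≈ -0.70000)
Function('p')(E) = Add(E, Mul(2, Pow(E, 2))) (Function('p')(E) = Add(Add(Pow(E, 2), Pow(E, 2)), E) = Add(Mul(2, Pow(E, 2)), E) = Add(E, Mul(2, Pow(E, 2))))
Function('r')(z) = 10 (Function('r')(z) = Mul(-2, Add(-1, -4)) = Mul(-2, -5) = 10)
Add(Mul(Add(-50, Function('p')(R)), Function('r')(5)), 20636) = Add(Mul(Add(-50, Mul(Rational(-7, 10), Add(1, Mul(2, Rational(-7, 10))))), 10), 20636) = Add(Mul(Add(-50, Mul(Rational(-7, 10), Add(1, Rational(-7, 5)))), 10), 20636) = Add(Mul(Add(-50, Mul(Rational(-7, 10), Rational(-2, 5))), 10), 20636) = Add(Mul(Add(-50, Rational(7, 25)), 10), 20636) = Add(Mul(Rational(-1243, 25), 10), 20636) = Add(Rational(-2486, 5), 20636) = Rational(100694, 5)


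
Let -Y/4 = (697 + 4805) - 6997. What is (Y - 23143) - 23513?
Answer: -40676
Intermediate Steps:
Y = 5980 (Y = -4*((697 + 4805) - 6997) = -4*(5502 - 6997) = -4*(-1495) = 5980)
(Y - 23143) - 23513 = (5980 - 23143) - 23513 = -17163 - 23513 = -40676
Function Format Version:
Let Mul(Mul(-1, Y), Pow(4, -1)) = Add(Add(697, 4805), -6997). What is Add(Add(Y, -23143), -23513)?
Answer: -40676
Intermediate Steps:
Y = 5980 (Y = Mul(-4, Add(Add(697, 4805), -6997)) = Mul(-4, Add(5502, -6997)) = Mul(-4, -1495) = 5980)
Add(Add(Y, -23143), -23513) = Add(Add(5980, -23143), -23513) = Add(-17163, -23513) = -40676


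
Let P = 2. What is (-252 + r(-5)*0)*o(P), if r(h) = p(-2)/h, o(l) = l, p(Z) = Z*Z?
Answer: -504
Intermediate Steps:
p(Z) = Z²
r(h) = 4/h (r(h) = (-2)²/h = 4/h)
(-252 + r(-5)*0)*o(P) = (-252 + (4/(-5))*0)*2 = (-252 + (4*(-⅕))*0)*2 = (-252 - ⅘*0)*2 = (-252 + 0)*2 = -252*2 = -504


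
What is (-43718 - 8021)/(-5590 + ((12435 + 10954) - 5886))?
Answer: -51739/11913 ≈ -4.3431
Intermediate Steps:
(-43718 - 8021)/(-5590 + ((12435 + 10954) - 5886)) = -51739/(-5590 + (23389 - 5886)) = -51739/(-5590 + 17503) = -51739/11913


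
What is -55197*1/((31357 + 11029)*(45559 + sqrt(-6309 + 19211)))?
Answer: -2514720123/87976787615494 + 55197*sqrt(12902)/87976787615494 ≈ -2.8513e-5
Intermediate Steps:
-55197*1/((31357 + 11029)*(45559 + sqrt(-6309 + 19211))) = -55197*1/(42386*(45559 + sqrt(12902))) = -55197/(1931063774 + 42386*sqrt(12902))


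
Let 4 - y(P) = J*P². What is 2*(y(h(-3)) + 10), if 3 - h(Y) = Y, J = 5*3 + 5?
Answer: -1412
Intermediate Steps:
J = 20 (J = 15 + 5 = 20)
h(Y) = 3 - Y
y(P) = 4 - 20*P²
2*(y(h(-3)) + 10) = 2*((4 - 20*(3 - 1*(-3))²) + 10) = 2*((4 - 20*(3 + 3)²) + 10) = 2*((4 - 20*6²) + 10) = 2*((4 - 20*36) + 10) = 2*((4 - 720) + 10) = 2*(-716 + 10) = 2*(-706) = -1412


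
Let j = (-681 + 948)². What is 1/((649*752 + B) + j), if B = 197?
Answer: 1/559534 ≈ 1.7872e-6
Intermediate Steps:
j = 71289 (j = 267² = 71289)
1/((649*752 + B) + j) = 1/((649*752 + 197) + 71289) = 1/((488048 + 197) + 71289) = 1/(488245 + 71289) = 1/559534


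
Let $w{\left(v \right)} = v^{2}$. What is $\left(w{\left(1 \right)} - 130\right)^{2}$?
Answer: $16641$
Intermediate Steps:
$\left(w{\left(1 \right)} - 130\right)^{2} = \left(1^{2} - 130\right)^{2} = \left(1 - 130\right)^{2} = \left(-129\right)^{2} = 16641$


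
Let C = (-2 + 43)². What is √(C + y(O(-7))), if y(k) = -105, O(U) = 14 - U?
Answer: 2*√394 ≈ 39.699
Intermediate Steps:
C = 1681 (C = 41² = 1681)
√(C + y(O(-7))) = √(1681 - 105) = √1576 = 2*√394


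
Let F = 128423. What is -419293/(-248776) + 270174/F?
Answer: 121059671963/31948560248 ≈ 3.7892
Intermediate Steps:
-419293/(-248776) + 270174/F = -419293/(-248776) + 270174/128423 = -419293*(-1/248776) + 270174*(1/128423) = 419293/248776 + 270174/128423 = 121059671963/31948560248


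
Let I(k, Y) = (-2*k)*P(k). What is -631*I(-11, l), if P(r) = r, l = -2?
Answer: 152702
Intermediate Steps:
I(k, Y) = -2*k² (I(k, Y) = (-2*k)*k = -2*k²)
-631*I(-11, l) = -(-1262)*(-11)² = -(-1262)*121 = -631*(-242) = 152702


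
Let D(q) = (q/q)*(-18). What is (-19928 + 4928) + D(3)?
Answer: -15018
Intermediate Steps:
D(q) = -18 (D(q) = 1*(-18) = -18)
(-19928 + 4928) + D(3) = (-19928 + 4928) - 18 = -15000 - 18 = -15018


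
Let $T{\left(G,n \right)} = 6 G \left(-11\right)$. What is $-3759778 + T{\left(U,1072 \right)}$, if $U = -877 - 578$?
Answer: $-3663748$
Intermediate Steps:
$U = -1455$
$T{\left(G,n \right)} = - 66 G$
$-3759778 + T{\left(U,1072 \right)} = -3759778 - -96030 = -3759778 + 96030 = -3663748$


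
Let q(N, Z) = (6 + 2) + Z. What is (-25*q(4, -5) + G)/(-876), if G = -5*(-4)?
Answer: 55/876 ≈ 0.062785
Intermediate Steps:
G = 20
q(N, Z) = 8 + Z
(-25*q(4, -5) + G)/(-876) = (-25*(8 - 5) + 20)/(-876) = (-25*3 + 20)*(-1/876) = (-75 + 20)*(-1/876) = -55*(-1/876) = 55/876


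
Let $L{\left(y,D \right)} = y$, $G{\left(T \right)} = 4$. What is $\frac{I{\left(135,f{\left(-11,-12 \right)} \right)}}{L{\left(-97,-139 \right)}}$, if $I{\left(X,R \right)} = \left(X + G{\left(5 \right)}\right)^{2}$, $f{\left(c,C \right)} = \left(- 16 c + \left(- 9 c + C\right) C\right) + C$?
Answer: $- \frac{19321}{97} \approx -199.19$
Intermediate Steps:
$f{\left(c,C \right)} = C - 16 c + C \left(C - 9 c\right)$ ($f{\left(c,C \right)} = \left(- 16 c + \left(C - 9 c\right) C\right) + C = \left(- 16 c + C \left(C - 9 c\right)\right) + C = C - 16 c + C \left(C - 9 c\right)$)
$I{\left(X,R \right)} = \left(4 + X\right)^{2}$ ($I{\left(X,R \right)} = \left(X + 4\right)^{2} = \left(4 + X\right)^{2}$)
$\frac{I{\left(135,f{\left(-11,-12 \right)} \right)}}{L{\left(-97,-139 \right)}} = \frac{\left(4 + 135\right)^{2}}{-97} = 139^{2} \left(- \frac{1}{97}\right) = 19321 \left(- \frac{1}{97}\right) = - \frac{19321}{97}$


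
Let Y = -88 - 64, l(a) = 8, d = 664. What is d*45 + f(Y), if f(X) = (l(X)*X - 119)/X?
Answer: 4543095/152 ≈ 29889.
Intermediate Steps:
Y = -152
f(X) = (-119 + 8*X)/X (f(X) = (8*X - 119)/X = (-119 + 8*X)/X)
d*45 + f(Y) = 664*45 + (8 - 119/(-152)) = 29880 + (8 - 119*(-1/152)) = 29880 + (8 + 119/152) = 29880 + 1335/152 = 4543095/152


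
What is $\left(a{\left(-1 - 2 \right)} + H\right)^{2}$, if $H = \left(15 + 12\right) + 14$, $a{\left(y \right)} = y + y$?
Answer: $1225$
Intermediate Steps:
$a{\left(y \right)} = 2 y$
$H = 41$ ($H = 27 + 14 = 41$)
$\left(a{\left(-1 - 2 \right)} + H\right)^{2} = \left(2 \left(-1 - 2\right) + 41\right)^{2} = \left(2 \left(-3\right) + 41\right)^{2} = \left(-6 + 41\right)^{2} = 35^{2} = 1225$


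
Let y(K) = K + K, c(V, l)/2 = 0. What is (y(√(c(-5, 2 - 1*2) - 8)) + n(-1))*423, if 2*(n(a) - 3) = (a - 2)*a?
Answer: 3807/2 + 1692*I*√2 ≈ 1903.5 + 2392.8*I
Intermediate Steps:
c(V, l) = 0 (c(V, l) = 2*0 = 0)
y(K) = 2*K
n(a) = 3 + a*(-2 + a)/2 (n(a) = 3 + ((a - 2)*a)/2 = 3 + ((-2 + a)*a)/2 = 3 + (a*(-2 + a))/2 = 3 + a*(-2 + a)/2)
(y(√(c(-5, 2 - 1*2) - 8)) + n(-1))*423 = (2*√(0 - 8) + (3 + (½)*(-1)² - 1*(-1)))*423 = (2*√(-8) + (3 + (½)*1 + 1))*423 = (2*(2*I*√2) + (3 + ½ + 1))*423 = (4*I*√2 + 9/2)*423 = (9/2 + 4*I*√2)*423 = 3807/2 + 1692*I*√2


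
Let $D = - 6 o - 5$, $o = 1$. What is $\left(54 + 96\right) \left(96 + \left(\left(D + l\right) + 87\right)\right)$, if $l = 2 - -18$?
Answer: $28800$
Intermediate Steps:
$l = 20$ ($l = 2 + 18 = 20$)
$D = -11$ ($D = \left(-6\right) 1 - 5 = -6 - 5 = -11$)
$\left(54 + 96\right) \left(96 + \left(\left(D + l\right) + 87\right)\right) = \left(54 + 96\right) \left(96 + \left(\left(-11 + 20\right) + 87\right)\right) = 150 \left(96 + \left(9 + 87\right)\right) = 150 \left(96 + 96\right) = 150 \cdot 192 = 28800$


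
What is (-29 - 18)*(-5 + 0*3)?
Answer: 235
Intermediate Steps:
(-29 - 18)*(-5 + 0*3) = -47*(-5 + 0) = -47*(-5) = 235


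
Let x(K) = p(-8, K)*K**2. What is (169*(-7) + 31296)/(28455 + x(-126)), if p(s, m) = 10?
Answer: 30113/187215 ≈ 0.16085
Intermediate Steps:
x(K) = 10*K**2
(169*(-7) + 31296)/(28455 + x(-126)) = (169*(-7) + 31296)/(28455 + 10*(-126)**2) = (-1183 + 31296)/(28455 + 10*15876) = 30113/(28455 + 158760) = 30113/187215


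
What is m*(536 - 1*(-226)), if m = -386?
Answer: -294132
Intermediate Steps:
m*(536 - 1*(-226)) = -386*(536 - 1*(-226)) = -386*(536 + 226) = -386*762 = -294132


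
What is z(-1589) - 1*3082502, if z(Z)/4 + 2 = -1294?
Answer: -3087686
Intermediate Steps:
z(Z) = -5184 (z(Z) = -8 + 4*(-1294) = -8 - 5176 = -5184)
z(-1589) - 1*3082502 = -5184 - 1*3082502 = -5184 - 3082502 = -3087686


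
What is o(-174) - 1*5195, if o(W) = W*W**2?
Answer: -5273219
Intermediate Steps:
o(W) = W**3
o(-174) - 1*5195 = (-174)**3 - 1*5195 = -5268024 - 5195 = -5273219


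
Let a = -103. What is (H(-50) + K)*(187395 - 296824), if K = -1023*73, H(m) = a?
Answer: 8183319478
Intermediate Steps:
H(m) = -103
K = -74679
(H(-50) + K)*(187395 - 296824) = (-103 - 74679)*(187395 - 296824) = -74782*(-109429) = 8183319478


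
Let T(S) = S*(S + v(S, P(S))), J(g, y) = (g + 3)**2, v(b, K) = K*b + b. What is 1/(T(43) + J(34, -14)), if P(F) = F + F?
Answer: 1/164081 ≈ 6.0946e-6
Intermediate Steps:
P(F) = 2*F
v(b, K) = b + K*b
J(g, y) = (3 + g)**2
T(S) = S*(S + S*(1 + 2*S))
1/(T(43) + J(34, -14)) = 1/(2*43**2*(1 + 43) + (3 + 34)**2) = 1/(2*1849*44 + 37**2) = 1/(162712 + 1369) = 1/164081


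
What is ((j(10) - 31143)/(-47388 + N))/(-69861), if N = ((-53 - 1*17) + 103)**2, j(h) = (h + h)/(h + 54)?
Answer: -498283/51751911024 ≈ -9.6283e-6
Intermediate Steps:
j(h) = 2*h/(54 + h) (j(h) = (2*h)/(54 + h) = 2*h/(54 + h))
N = 1089 (N = ((-53 - 17) + 103)**2 = (-70 + 103)**2 = 33**2 = 1089)
((j(10) - 31143)/(-47388 + N))/(-69861) = ((2*10/(54 + 10) - 31143)/(-47388 + 1089))/(-69861) = ((2*10/64 - 31143)/(-46299))*(-1/69861) = ((2*10*(1/64) - 31143)*(-1/46299))*(-1/69861) = ((5/16 - 31143)*(-1/46299))*(-1/69861) = -498283/16*(-1/46299)*(-1/69861) = (498283/740784)*(-1/69861) = -498283/51751911024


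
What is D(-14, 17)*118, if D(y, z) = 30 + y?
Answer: 1888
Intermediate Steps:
D(-14, 17)*118 = (30 - 14)*118 = 16*118 = 1888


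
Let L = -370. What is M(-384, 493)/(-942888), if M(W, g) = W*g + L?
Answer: 94841/471444 ≈ 0.20117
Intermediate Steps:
M(W, g) = -370 + W*g (M(W, g) = W*g - 370 = -370 + W*g)
M(-384, 493)/(-942888) = (-370 - 384*493)/(-942888) = (-370 - 189312)*(-1/942888) = -189682*(-1/942888) = 94841/471444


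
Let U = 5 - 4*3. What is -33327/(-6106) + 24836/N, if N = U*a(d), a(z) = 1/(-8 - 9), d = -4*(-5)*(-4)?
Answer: 368322823/6106 ≈ 60321.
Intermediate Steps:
d = -80 (d = 20*(-4) = -80)
U = -7 (U = 5 - 12 = -7)
a(z) = -1/17 (a(z) = 1/(-17) = -1/17)
N = 7/17 (N = -7*(-1/17) = 7/17 ≈ 0.41176)
-33327/(-6106) + 24836/N = -33327/(-6106) + 24836/(7/17) = -33327*(-1/6106) + 24836*(17/7) = 33327/6106 + 60316 = 368322823/6106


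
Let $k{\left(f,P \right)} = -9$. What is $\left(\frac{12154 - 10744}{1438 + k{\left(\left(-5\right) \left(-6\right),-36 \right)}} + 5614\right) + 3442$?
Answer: $\frac{12942434}{1429} \approx 9057.0$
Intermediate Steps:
$\left(\frac{12154 - 10744}{1438 + k{\left(\left(-5\right) \left(-6\right),-36 \right)}} + 5614\right) + 3442 = \left(\frac{12154 - 10744}{1438 - 9} + 5614\right) + 3442 = \left(\frac{1410}{1429} + 5614\right) + 3442 = \frac{8023816}{1429} + 3442 = \frac{12942434}{1429}$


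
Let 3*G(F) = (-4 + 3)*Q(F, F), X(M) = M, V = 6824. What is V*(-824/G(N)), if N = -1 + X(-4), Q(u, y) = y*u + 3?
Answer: 4217232/7 ≈ 6.0246e+5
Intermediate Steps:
Q(u, y) = 3 + u*y (Q(u, y) = u*y + 3 = 3 + u*y)
N = -5 (N = -1 - 4 = -5)
G(F) = -1 - F²/3 (G(F) = ((-4 + 3)*(3 + F*F))/3 = (-(3 + F²))/3 = (-3 - F²)/3 = -1 - F²/3)
V*(-824/G(N)) = 6824*(-824/(-1 - ⅓*(-5)²)) = 6824*(-824/(-1 - ⅓*25)) = 6824*(-824/(-1 - 25/3)) = 6824*(-824/(-28/3)) = 6824*(-824*(-3/28)) = 6824*(618/7) = 4217232/7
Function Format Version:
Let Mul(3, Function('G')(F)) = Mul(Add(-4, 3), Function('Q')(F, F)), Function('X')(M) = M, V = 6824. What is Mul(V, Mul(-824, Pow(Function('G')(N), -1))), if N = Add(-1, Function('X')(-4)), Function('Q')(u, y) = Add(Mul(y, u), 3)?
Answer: Rational(4217232, 7) ≈ 6.0246e+5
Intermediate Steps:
Function('Q')(u, y) = Add(3, Mul(u, y)) (Function('Q')(u, y) = Add(Mul(u, y), 3) = Add(3, Mul(u, y)))
N = -5 (N = Add(-1, -4) = -5)
Function('G')(F) = Add(-1, Mul(Rational(-1, 3), Pow(F, 2))) (Function('G')(F) = Mul(Rational(1, 3), Mul(Add(-4, 3), Add(3, Mul(F, F)))) = Mul(Rational(1, 3), Mul(-1, Add(3, Pow(F, 2)))) = Mul(Rational(1, 3), Add(-3, Mul(-1, Pow(F, 2)))) = Add(-1, Mul(Rational(-1, 3), Pow(F, 2))))
Mul(V, Mul(-824, Pow(Function('G')(N), -1))) = Mul(6824, Mul(-824, Pow(Add(-1, Mul(Rational(-1, 3), Pow(-5, 2))), -1))) = Mul(6824, Mul(-824, Pow(Add(-1, Mul(Rational(-1, 3), 25)), -1))) = Mul(6824, Mul(-824, Pow(Add(-1, Rational(-25, 3)), -1))) = Mul(6824, Mul(-824, Pow(Rational(-28, 3), -1))) = Mul(6824, Mul(-824, Rational(-3, 28))) = Mul(6824, Rational(618, 7)) = Rational(4217232, 7)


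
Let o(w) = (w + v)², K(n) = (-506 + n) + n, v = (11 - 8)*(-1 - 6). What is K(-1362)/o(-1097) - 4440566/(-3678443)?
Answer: 2769244323047/2298887094166 ≈ 1.2046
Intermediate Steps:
v = -21 (v = 3*(-7) = -21)
K(n) = -506 + 2*n
o(w) = (-21 + w)² (o(w) = (w - 21)² = (-21 + w)²)
K(-1362)/o(-1097) - 4440566/(-3678443) = (-506 + 2*(-1362))/((-21 - 1097)²) - 4440566/(-3678443) = (-506 - 2724)/((-1118)²) - 4440566*(-1/3678443) = -3230/1249924 + 4440566/3678443 = -3230*1/1249924 + 4440566/3678443 = -1615/624962 + 4440566/3678443 = 2769244323047/2298887094166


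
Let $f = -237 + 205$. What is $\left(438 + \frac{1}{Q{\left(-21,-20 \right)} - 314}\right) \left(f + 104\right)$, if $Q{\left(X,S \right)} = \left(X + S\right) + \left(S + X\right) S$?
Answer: $\frac{4888104}{155} \approx 31536.0$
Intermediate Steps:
$f = -32$
$Q{\left(X,S \right)} = S + X + S \left(S + X\right)$ ($Q{\left(X,S \right)} = \left(S + X\right) + S \left(S + X\right) = S + X + S \left(S + X\right)$)
$\left(438 + \frac{1}{Q{\left(-21,-20 \right)} - 314}\right) \left(f + 104\right) = \left(438 + \frac{1}{\left(-20 - 21 + \left(-20\right)^{2} - -420\right) - 314}\right) \left(-32 + 104\right) = \left(438 + \frac{1}{\left(-20 - 21 + 400 + 420\right) - 314}\right) 72 = \left(438 + \frac{1}{779 - 314}\right) 72 = \left(438 + \frac{1}{465}\right) 72 = \frac{203671}{465} \cdot 72 = \frac{4888104}{155}$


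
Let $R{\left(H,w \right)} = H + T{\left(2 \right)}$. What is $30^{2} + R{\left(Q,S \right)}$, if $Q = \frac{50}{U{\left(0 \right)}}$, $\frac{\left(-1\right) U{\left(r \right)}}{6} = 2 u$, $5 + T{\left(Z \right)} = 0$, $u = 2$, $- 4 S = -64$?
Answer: $\frac{10715}{12} \approx 892.92$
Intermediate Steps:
$S = 16$ ($S = \left(- \frac{1}{4}\right) \left(-64\right) = 16$)
$T{\left(Z \right)} = -5$ ($T{\left(Z \right)} = -5 + 0 = -5$)
$U{\left(r \right)} = -24$ ($U{\left(r \right)} = - 6 \cdot 2 \cdot 2 = \left(-6\right) 4 = -24$)
$Q = - \frac{25}{12}$ ($Q = \frac{50}{-24} = 50 \left(- \frac{1}{24}\right) = - \frac{25}{12} \approx -2.0833$)
$R{\left(H,w \right)} = -5 + H$ ($R{\left(H,w \right)} = H - 5 = -5 + H$)
$30^{2} + R{\left(Q,S \right)} = 30^{2} - \frac{85}{12} = 900 - \frac{85}{12} = \frac{10715}{12}$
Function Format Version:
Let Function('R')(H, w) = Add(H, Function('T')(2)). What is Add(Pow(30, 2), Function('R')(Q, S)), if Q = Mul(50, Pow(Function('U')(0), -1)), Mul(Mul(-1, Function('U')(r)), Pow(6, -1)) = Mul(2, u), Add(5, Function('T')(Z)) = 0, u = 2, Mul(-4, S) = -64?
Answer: Rational(10715, 12) ≈ 892.92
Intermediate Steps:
S = 16 (S = Mul(Rational(-1, 4), -64) = 16)
Function('T')(Z) = -5 (Function('T')(Z) = Add(-5, 0) = -5)
Function('U')(r) = -24 (Function('U')(r) = Mul(-6, Mul(2, 2)) = Mul(-6, 4) = -24)
Q = Rational(-25, 12) (Q = Mul(50, Pow(-24, -1)) = Mul(50, Rational(-1, 24)) = Rational(-25, 12) ≈ -2.0833)
Function('R')(H, w) = Add(-5, H) (Function('R')(H, w) = Add(H, -5) = Add(-5, H))
Add(Pow(30, 2), Function('R')(Q, S)) = Add(Pow(30, 2), Add(-5, Rational(-25, 12))) = Add(900, Rational(-85, 12)) = Rational(10715, 12)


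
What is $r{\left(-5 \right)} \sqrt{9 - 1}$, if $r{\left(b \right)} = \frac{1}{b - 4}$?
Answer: $- \frac{2 \sqrt{2}}{9} \approx -0.31427$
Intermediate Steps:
$r{\left(b \right)} = \frac{1}{-4 + b}$
$r{\left(-5 \right)} \sqrt{9 - 1} = \frac{\sqrt{9 - 1}}{-4 - 5} = \frac{\sqrt{8}}{-9} = - \frac{2 \sqrt{2}}{9}$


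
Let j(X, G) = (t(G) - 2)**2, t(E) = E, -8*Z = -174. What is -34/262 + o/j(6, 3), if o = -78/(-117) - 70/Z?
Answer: -10187/3799 ≈ -2.6815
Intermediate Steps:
Z = 87/4 (Z = -1/8*(-174) = 87/4 ≈ 21.750)
o = -74/29 (o = -78/(-117) - 70/87/4 = -78*(-1/117) - 70*4/87 = 2/3 - 280/87 = -74/29 ≈ -2.5517)
j(X, G) = (-2 + G)**2 (j(X, G) = (G - 2)**2 = (-2 + G)**2)
-34/262 + o/j(6, 3) = -34/262 - 74/(29*(-2 + 3)**2) = -34*1/262 - 74/(29*(1**2)) = -17/131 - 74/29/1 = -17/131 - 74/29*1 = -17/131 - 74/29 = -10187/3799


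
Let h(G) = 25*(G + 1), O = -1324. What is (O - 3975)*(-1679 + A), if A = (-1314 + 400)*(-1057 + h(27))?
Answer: -1720156081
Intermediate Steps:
h(G) = 25 + 25*G (h(G) = 25*(1 + G) = 25 + 25*G)
A = 326298 (A = (-1314 + 400)*(-1057 + (25 + 25*27)) = -914*(-1057 + (25 + 675)) = -914*(-1057 + 700) = -914*(-357) = 326298)
(O - 3975)*(-1679 + A) = (-1324 - 3975)*(-1679 + 326298) = -5299*324619 = -1720156081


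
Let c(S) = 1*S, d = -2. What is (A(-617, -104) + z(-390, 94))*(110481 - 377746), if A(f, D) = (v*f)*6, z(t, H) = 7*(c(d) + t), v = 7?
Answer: 7659280370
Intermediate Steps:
c(S) = S
z(t, H) = -14 + 7*t (z(t, H) = 7*(-2 + t) = -14 + 7*t)
A(f, D) = 42*f (A(f, D) = (7*f)*6 = 42*f)
(A(-617, -104) + z(-390, 94))*(110481 - 377746) = (42*(-617) + (-14 + 7*(-390)))*(110481 - 377746) = (-25914 + (-14 - 2730))*(-267265) = (-25914 - 2744)*(-267265) = -28658*(-267265) = 7659280370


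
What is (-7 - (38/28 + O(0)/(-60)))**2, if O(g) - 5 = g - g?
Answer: 483025/7056 ≈ 68.456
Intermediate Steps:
O(g) = 5 (O(g) = 5 + (g - g) = 5 + 0 = 5)
(-7 - (38/28 + O(0)/(-60)))**2 = (-7 - (38/28 + 5/(-60)))**2 = (-7 - (38*(1/28) + 5*(-1/60)))**2 = (-7 - (19/14 - 1/12))**2 = (-7 - 1*107/84)**2 = (-7 - 107/84)**2 = (-695/84)**2 = 483025/7056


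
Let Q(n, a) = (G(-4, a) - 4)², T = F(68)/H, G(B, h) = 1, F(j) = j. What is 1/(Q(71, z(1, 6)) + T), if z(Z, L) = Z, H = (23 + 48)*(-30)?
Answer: 1065/9551 ≈ 0.11151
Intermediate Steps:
H = -2130 (H = 71*(-30) = -2130)
T = -34/1065 (T = 68/(-2130) = 68*(-1/2130) = -34/1065 ≈ -0.031925)
Q(n, a) = 9 (Q(n, a) = (1 - 4)² = (-3)² = 9)
1/(Q(71, z(1, 6)) + T) = 1/(9 - 34/1065) = 1/(9551/1065) = 1065/9551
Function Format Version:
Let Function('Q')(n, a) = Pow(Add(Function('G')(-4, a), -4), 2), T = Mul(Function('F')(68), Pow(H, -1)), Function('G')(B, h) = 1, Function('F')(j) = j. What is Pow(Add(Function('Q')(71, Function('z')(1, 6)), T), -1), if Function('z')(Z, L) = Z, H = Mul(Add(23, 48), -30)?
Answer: Rational(1065, 9551) ≈ 0.11151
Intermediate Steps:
H = -2130 (H = Mul(71, -30) = -2130)
T = Rational(-34, 1065) (T = Mul(68, Pow(-2130, -1)) = Mul(68, Rational(-1, 2130)) = Rational(-34, 1065) ≈ -0.031925)
Function('Q')(n, a) = 9 (Function('Q')(n, a) = Pow(Add(1, -4), 2) = Pow(-3, 2) = 9)
Pow(Add(Function('Q')(71, Function('z')(1, 6)), T), -1) = Pow(Add(9, Rational(-34, 1065)), -1) = Pow(Rational(9551, 1065), -1) = Rational(1065, 9551)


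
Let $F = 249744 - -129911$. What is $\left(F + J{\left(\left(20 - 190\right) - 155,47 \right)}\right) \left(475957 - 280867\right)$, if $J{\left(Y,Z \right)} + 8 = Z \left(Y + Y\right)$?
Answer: $68105333730$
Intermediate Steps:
$F = 379655$ ($F = 249744 + 129911 = 379655$)
$J{\left(Y,Z \right)} = -8 + 2 Y Z$ ($J{\left(Y,Z \right)} = -8 + Z \left(Y + Y\right) = -8 + Z 2 Y = -8 + 2 Y Z$)
$\left(F + J{\left(\left(20 - 190\right) - 155,47 \right)}\right) \left(475957 - 280867\right) = \left(379655 + \left(-8 + 2 \left(\left(20 - 190\right) - 155\right) 47\right)\right) \left(475957 - 280867\right) = \left(379655 + \left(-8 + 2 \left(-170 - 155\right) 47\right)\right) 195090 = \left(379655 + \left(-8 + 2 \left(-325\right) 47\right)\right) 195090 = \left(379655 - 30558\right) 195090 = 349097 \cdot 195090 = 68105333730$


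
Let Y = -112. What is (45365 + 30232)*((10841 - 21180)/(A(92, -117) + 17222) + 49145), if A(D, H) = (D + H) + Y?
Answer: 21157886415214/5695 ≈ 3.7152e+9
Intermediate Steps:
A(D, H) = -112 + D + H (A(D, H) = (D + H) - 112 = -112 + D + H)
(45365 + 30232)*((10841 - 21180)/(A(92, -117) + 17222) + 49145) = (45365 + 30232)*((10841 - 21180)/((-112 + 92 - 117) + 17222) + 49145) = 75597*(-10339/(-137 + 17222) + 49145) = 75597*(-10339/17085 + 49145) = 75597*(839631986/17085) = 21157886415214/5695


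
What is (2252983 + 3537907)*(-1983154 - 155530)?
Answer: -12384883788760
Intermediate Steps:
(2252983 + 3537907)*(-1983154 - 155530) = 5790890*(-2138684) = -12384883788760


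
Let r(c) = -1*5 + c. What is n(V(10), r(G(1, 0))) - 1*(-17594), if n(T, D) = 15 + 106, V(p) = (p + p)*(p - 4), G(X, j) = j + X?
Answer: 17715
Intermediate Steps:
G(X, j) = X + j
V(p) = 2*p*(-4 + p) (V(p) = (2*p)*(-4 + p) = 2*p*(-4 + p))
r(c) = -5 + c
n(T, D) = 121
n(V(10), r(G(1, 0))) - 1*(-17594) = 121 - 1*(-17594) = 121 + 17594 = 17715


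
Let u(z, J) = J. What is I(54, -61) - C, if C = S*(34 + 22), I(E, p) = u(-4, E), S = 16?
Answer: -842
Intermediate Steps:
I(E, p) = E
C = 896 (C = 16*(34 + 22) = 16*56 = 896)
I(54, -61) - C = 54 - 1*896 = 54 - 896 = -842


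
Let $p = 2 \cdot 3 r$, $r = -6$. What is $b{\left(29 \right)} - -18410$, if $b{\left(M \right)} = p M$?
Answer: $17366$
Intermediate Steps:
$p = -36$ ($p = 2 \cdot 3 \left(-6\right) = 6 \left(-6\right) = -36$)
$b{\left(M \right)} = - 36 M$
$b{\left(29 \right)} - -18410 = \left(-36\right) 29 - -18410 = -1044 + 18410 = 17366$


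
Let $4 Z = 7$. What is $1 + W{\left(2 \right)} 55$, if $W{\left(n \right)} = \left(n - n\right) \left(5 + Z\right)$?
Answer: $1$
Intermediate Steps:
$Z = \frac{7}{4}$ ($Z = \frac{1}{4} \cdot 7 = \frac{7}{4} \approx 1.75$)
$W{\left(n \right)} = 0$ ($W{\left(n \right)} = \left(n - n\right) \left(5 + \frac{7}{4}\right) = 0 \cdot \frac{27}{4} = 0$)
$1 + W{\left(2 \right)} 55 = 1 + 0 \cdot 55 = 1 + 0 = 1$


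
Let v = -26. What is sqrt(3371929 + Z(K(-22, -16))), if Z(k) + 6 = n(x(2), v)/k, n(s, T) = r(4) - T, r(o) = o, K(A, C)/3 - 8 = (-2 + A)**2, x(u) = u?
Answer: 3*sqrt(7986212337)/146 ≈ 1836.3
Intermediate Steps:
K(A, C) = 24 + 3*(-2 + A)**2
n(s, T) = 4 - T
Z(k) = -6 + 30/k (Z(k) = -6 + (4 - 1*(-26))/k = -6 + (4 + 26)/k = -6 + 30/k)
sqrt(3371929 + Z(K(-22, -16))) = sqrt(3371929 + (-6 + 30/(24 + 3*(-2 - 22)**2))) = sqrt(3371929 + (-6 + 30/(24 + 3*(-24)**2))) = sqrt(3371929 + (-6 + 30/(24 + 3*576))) = sqrt(3371929 + (-6 + 30/(24 + 1728))) = sqrt(3371929 + (-6 + 30/1752)) = sqrt(3371929 + (-6 + 30*(1/1752))) = sqrt(3371929 + (-6 + 5/292)) = sqrt(3371929 - 1747/292) = sqrt(984601521/292) = 3*sqrt(7986212337)/146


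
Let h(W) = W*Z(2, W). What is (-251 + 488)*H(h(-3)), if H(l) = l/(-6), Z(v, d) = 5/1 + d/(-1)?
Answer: 948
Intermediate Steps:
Z(v, d) = 5 - d (Z(v, d) = 5*1 + d*(-1) = 5 - d)
h(W) = W*(5 - W)
H(l) = -l/6 (H(l) = l*(-1/6) = -l/6)
(-251 + 488)*H(h(-3)) = (-251 + 488)*(-(-1)*(5 - 1*(-3))/2) = 237*(-(-1)*(5 + 3)/2) = 237*(-(-1)*8/2) = 237*(-1/6*(-24)) = 237*4 = 948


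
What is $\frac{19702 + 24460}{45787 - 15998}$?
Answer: $\frac{44162}{29789} \approx 1.4825$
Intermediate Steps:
$\frac{19702 + 24460}{45787 - 15998} = \frac{44162}{29789}$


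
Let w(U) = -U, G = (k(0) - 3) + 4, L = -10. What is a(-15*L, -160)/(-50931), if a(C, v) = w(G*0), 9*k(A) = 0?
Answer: 0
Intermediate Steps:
k(A) = 0 (k(A) = (⅑)*0 = 0)
G = 1 (G = (0 - 3) + 4 = -3 + 4 = 1)
a(C, v) = 0 (a(C, v) = -0 = -1*0 = 0)
a(-15*L, -160)/(-50931) = 0/(-50931) = 0*(-1/50931) = 0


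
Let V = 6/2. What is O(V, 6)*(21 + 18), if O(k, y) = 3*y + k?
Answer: 819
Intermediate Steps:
V = 3 (V = 6*(1/2) = 3)
O(k, y) = k + 3*y
O(V, 6)*(21 + 18) = (3 + 3*6)*(21 + 18) = (3 + 18)*39 = 21*39 = 819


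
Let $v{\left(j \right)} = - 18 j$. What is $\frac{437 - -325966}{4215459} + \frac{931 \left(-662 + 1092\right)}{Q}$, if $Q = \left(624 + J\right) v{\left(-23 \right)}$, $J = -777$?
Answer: $- \frac{277816613774}{44502600663} \approx -6.2427$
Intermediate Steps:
$Q = -63342$ ($Q = \left(624 - 777\right) \left(\left(-18\right) \left(-23\right)\right) = \left(-153\right) 414 = -63342$)
$\frac{437 - -325966}{4215459} + \frac{931 \left(-662 + 1092\right)}{Q} = \frac{437 - -325966}{4215459} + \frac{931 \left(-662 + 1092\right)}{-63342} = \left(437 + 325966\right) \frac{1}{4215459} + 931 \cdot 430 \left(- \frac{1}{63342}\right) = 326403 \cdot \frac{1}{4215459} + 400330 \left(- \frac{1}{63342}\right) = \frac{108801}{1405153} - \frac{200165}{31671} = - \frac{277816613774}{44502600663}$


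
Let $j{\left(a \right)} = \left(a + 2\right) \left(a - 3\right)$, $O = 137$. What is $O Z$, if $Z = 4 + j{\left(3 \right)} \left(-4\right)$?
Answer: $548$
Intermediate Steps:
$j{\left(a \right)} = \left(-3 + a\right) \left(2 + a\right)$ ($j{\left(a \right)} = \left(2 + a\right) \left(-3 + a\right) = \left(-3 + a\right) \left(2 + a\right)$)
$Z = 4$ ($Z = 4 + \left(-6 + 3^{2} - 3\right) \left(-4\right) = 4 + \left(-6 + 9 - 3\right) \left(-4\right) = 4 + 0 \left(-4\right) = 4 + 0 = 4$)
$O Z = 137 \cdot 4 = 548$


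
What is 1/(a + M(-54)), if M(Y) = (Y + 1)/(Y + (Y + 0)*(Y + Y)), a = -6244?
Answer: -5778/36077885 ≈ -0.00016015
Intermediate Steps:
M(Y) = (1 + Y)/(Y + 2*Y**2) (M(Y) = (1 + Y)/(Y + Y*(2*Y)) = (1 + Y)/(Y + 2*Y**2))
1/(a + M(-54)) = 1/(-6244 + (1 - 54)/((-54)*(1 + 2*(-54)))) = 1/(-6244 - 1/54*(-53)/(1 - 108)) = 1/(-6244 - 1/54*(-53)/(-107)) = 1/(-6244 - 1/54*(-1/107)*(-53)) = 1/(-6244 - 53/5778) = 1/(-36077885/5778) = -5778/36077885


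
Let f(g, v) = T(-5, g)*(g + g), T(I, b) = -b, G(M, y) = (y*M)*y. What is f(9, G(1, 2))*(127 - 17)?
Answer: -17820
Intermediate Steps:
G(M, y) = M*y² (G(M, y) = (M*y)*y = M*y²)
f(g, v) = -2*g² (f(g, v) = (-g)*(g + g) = (-g)*(2*g) = -2*g²)
f(9, G(1, 2))*(127 - 17) = (-2*9²)*(127 - 17) = -2*81*110 = -162*110 = -17820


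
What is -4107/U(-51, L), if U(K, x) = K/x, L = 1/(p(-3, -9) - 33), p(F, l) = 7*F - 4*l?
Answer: -1369/306 ≈ -4.4739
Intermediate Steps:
p(F, l) = -4*l + 7*F
L = -1/18 (L = 1/((-4*(-9) + 7*(-3)) - 33) = 1/((36 - 21) - 33) = 1/(15 - 33) = 1/(-18) = -1/18 ≈ -0.055556)
-4107/U(-51, L) = -4107/((-51/(-1/18))) = -4107/((-51*(-18))) = -4107/918 = -4107*1/918 = -1369/306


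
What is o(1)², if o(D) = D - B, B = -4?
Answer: 25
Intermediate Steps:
o(D) = 4 + D (o(D) = D - 1*(-4) = D + 4 = 4 + D)
o(1)² = (4 + 1)² = 5² = 25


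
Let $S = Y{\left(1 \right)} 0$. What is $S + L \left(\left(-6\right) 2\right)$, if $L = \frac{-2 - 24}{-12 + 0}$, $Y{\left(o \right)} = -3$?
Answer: $-26$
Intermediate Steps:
$L = \frac{13}{6}$ ($L = - \frac{26}{-12} = \left(-26\right) \left(- \frac{1}{12}\right) = \frac{13}{6} \approx 2.1667$)
$S = 0$ ($S = \left(-3\right) 0 = 0$)
$S + L \left(\left(-6\right) 2\right) = 0 + \frac{13 \left(\left(-6\right) 2\right)}{6} = 0 + \frac{13}{6} \left(-12\right) = 0 - 26 = -26$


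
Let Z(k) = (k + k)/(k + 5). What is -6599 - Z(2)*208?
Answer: -47025/7 ≈ -6717.9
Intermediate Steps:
Z(k) = 2*k/(5 + k) (Z(k) = (2*k)/(5 + k) = 2*k/(5 + k))
-6599 - Z(2)*208 = -6599 - 2*2/(5 + 2)*208 = -6599 - 2*2/7*208 = -6599 - 2*2*(⅐)*208 = -6599 - 4*208/7 = -6599 - 1*832/7 = -6599 - 832/7 = -47025/7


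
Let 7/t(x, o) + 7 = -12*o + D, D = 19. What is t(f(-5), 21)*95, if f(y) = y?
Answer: -133/48 ≈ -2.7708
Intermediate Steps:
t(x, o) = 7/(12 - 12*o) (t(x, o) = 7/(-7 + (-12*o + 19)) = 7/(-7 + (19 - 12*o)) = 7/(12 - 12*o))
t(f(-5), 21)*95 = -7/(-12 + 12*21)*95 = -7/(-12 + 252)*95 = -7/240*95 = -133/48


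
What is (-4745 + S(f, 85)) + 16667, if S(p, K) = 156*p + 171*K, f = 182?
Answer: 54849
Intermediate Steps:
(-4745 + S(f, 85)) + 16667 = (-4745 + (156*182 + 171*85)) + 16667 = (-4745 + (28392 + 14535)) + 16667 = (-4745 + 42927) + 16667 = 38182 + 16667 = 54849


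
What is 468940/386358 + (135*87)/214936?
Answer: 52664931275/41521121544 ≈ 1.2684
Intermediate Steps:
468940/386358 + (135*87)/214936 = 468940*(1/386358) + 11745*(1/214936) = 234470/193179 + 11745/214936 = 52664931275/41521121544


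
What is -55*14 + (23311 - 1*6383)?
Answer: 16158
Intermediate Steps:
-55*14 + (23311 - 1*6383) = -770 + (23311 - 6383) = -770 + 16928 = 16158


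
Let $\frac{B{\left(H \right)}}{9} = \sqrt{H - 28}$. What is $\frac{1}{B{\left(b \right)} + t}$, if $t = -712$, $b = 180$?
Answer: $- \frac{89}{61829} - \frac{9 \sqrt{38}}{247316} \approx -0.0016638$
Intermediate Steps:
$B{\left(H \right)} = 9 \sqrt{-28 + H}$ ($B{\left(H \right)} = 9 \sqrt{H - 28} = 9 \sqrt{-28 + H}$)
$\frac{1}{B{\left(b \right)} + t} = \frac{1}{9 \sqrt{-28 + 180} - 712} = \frac{1}{9 \sqrt{152} - 712} = \frac{1}{9 \cdot 2 \sqrt{38} - 712} = \frac{1}{18 \sqrt{38} - 712} = \frac{1}{-712 + 18 \sqrt{38}}$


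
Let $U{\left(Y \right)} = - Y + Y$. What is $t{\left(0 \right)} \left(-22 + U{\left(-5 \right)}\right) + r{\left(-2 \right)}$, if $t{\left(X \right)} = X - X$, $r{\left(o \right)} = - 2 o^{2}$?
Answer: $-8$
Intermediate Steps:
$U{\left(Y \right)} = 0$
$t{\left(X \right)} = 0$
$t{\left(0 \right)} \left(-22 + U{\left(-5 \right)}\right) + r{\left(-2 \right)} = 0 \left(-22 + 0\right) - 2 \left(-2\right)^{2} = 0 \left(-22\right) - 8 = 0 - 8 = -8$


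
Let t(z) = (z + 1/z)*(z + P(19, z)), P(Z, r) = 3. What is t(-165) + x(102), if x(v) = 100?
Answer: 1475704/55 ≈ 26831.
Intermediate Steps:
t(z) = (3 + z)*(z + 1/z) (t(z) = (z + 1/z)*(z + 3) = (z + 1/z)*(3 + z) = (3 + z)*(z + 1/z))
t(-165) + x(102) = (1 + (-165)² + 3*(-165) + 3/(-165)) + 100 = (1 + 27225 - 495 + 3*(-1/165)) + 100 = (1 + 27225 - 495 - 1/55) + 100 = 1470204/55 + 100 = 1475704/55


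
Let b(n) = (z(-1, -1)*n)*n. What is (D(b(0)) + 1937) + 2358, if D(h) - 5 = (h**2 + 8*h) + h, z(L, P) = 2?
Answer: 4300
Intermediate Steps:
b(n) = 2*n**2 (b(n) = (2*n)*n = 2*n**2)
D(h) = 5 + h**2 + 9*h (D(h) = 5 + ((h**2 + 8*h) + h) = 5 + (h**2 + 9*h) = 5 + h**2 + 9*h)
(D(b(0)) + 1937) + 2358 = ((5 + (2*0**2)**2 + 9*(2*0**2)) + 1937) + 2358 = ((5 + (2*0)**2 + 9*(2*0)) + 1937) + 2358 = ((5 + 0**2 + 9*0) + 1937) + 2358 = ((5 + 0 + 0) + 1937) + 2358 = (5 + 1937) + 2358 = 1942 + 2358 = 4300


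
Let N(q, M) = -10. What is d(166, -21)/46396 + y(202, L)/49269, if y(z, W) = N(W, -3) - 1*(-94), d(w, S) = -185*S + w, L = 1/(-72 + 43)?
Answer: 67828661/761961508 ≈ 0.089018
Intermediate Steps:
L = -1/29 (L = 1/(-29) = -1/29 ≈ -0.034483)
d(w, S) = w - 185*S
y(z, W) = 84 (y(z, W) = -10 - 1*(-94) = -10 + 94 = 84)
d(166, -21)/46396 + y(202, L)/49269 = (166 - 185*(-21))/46396 + 84/49269 = (166 + 3885)*(1/46396) + 84*(1/49269) = 4051*(1/46396) + 28/16423 = 4051/46396 + 28/16423 = 67828661/761961508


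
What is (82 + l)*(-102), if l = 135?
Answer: -22134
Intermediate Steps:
(82 + l)*(-102) = (82 + 135)*(-102) = 217*(-102) = -22134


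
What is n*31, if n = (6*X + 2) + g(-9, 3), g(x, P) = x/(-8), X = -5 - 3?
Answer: -11129/8 ≈ -1391.1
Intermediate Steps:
X = -8
g(x, P) = -x/8 (g(x, P) = x*(-⅛) = -x/8)
n = -359/8 (n = (6*(-8) + 2) - ⅛*(-9) = (-48 + 2) + 9/8 = -46 + 9/8 = -359/8 ≈ -44.875)
n*31 = -359/8*31 = -11129/8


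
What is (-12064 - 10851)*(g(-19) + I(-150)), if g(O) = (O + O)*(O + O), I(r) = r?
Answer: -29652010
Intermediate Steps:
g(O) = 4*O**2 (g(O) = (2*O)*(2*O) = 4*O**2)
(-12064 - 10851)*(g(-19) + I(-150)) = (-12064 - 10851)*(4*(-19)**2 - 150) = -22915*(4*361 - 150) = -22915*(1444 - 150) = -22915*1294 = -29652010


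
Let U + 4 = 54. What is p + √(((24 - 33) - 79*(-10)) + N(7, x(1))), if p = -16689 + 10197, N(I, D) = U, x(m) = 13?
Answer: -6492 + √831 ≈ -6463.2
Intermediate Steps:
U = 50 (U = -4 + 54 = 50)
N(I, D) = 50
p = -6492
p + √(((24 - 33) - 79*(-10)) + N(7, x(1))) = -6492 + √(((24 - 33) - 79*(-10)) + 50) = -6492 + √((-9 + 790) + 50) = -6492 + √(781 + 50) = -6492 + √831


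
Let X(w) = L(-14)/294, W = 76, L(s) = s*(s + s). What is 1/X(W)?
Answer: ¾ ≈ 0.75000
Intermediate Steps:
L(s) = 2*s² (L(s) = s*(2*s) = 2*s²)
X(w) = 4/3 (X(w) = (2*(-14)²)/294 = (2*196)*(1/294) = 392*(1/294) = 4/3)
1/X(W) = 1/(4/3) = ¾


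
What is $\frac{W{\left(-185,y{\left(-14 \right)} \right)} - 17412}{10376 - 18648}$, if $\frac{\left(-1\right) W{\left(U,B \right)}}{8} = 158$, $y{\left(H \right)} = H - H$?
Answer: $\frac{4669}{2068} \approx 2.2577$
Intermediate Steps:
$y{\left(H \right)} = 0$
$W{\left(U,B \right)} = -1264$ ($W{\left(U,B \right)} = \left(-8\right) 158 = -1264$)
$\frac{W{\left(-185,y{\left(-14 \right)} \right)} - 17412}{10376 - 18648} = \frac{-1264 - 17412}{10376 - 18648} = - \frac{18676}{-8272} = \left(-18676\right) \left(- \frac{1}{8272}\right) = \frac{4669}{2068}$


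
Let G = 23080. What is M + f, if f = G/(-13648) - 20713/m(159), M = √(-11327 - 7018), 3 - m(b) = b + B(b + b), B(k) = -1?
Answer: 34889203/264430 + I*√18345 ≈ 131.94 + 135.44*I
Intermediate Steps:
m(b) = 4 - b (m(b) = 3 - (b - 1) = 3 - (-1 + b) = 3 + (1 - b) = 4 - b)
M = I*√18345 (M = √(-18345) = I*√18345 ≈ 135.44*I)
f = 34889203/264430 (f = 23080/(-13648) - 20713/(4 - 1*159) = 23080*(-1/13648) - 20713/(4 - 159) = -2885/1706 - 20713/(-155) = -2885/1706 - 20713*(-1/155) = -2885/1706 + 20713/155 = 34889203/264430 ≈ 131.94)
M + f = I*√18345 + 34889203/264430 = 34889203/264430 + I*√18345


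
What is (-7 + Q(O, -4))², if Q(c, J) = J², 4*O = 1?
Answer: 81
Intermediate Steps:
O = ¼ (O = (¼)*1 = ¼ ≈ 0.25000)
(-7 + Q(O, -4))² = (-7 + (-4)²)² = (-7 + 16)² = 9² = 81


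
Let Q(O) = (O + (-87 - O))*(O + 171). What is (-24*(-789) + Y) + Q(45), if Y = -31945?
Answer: -31801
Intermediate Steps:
Q(O) = -14877 - 87*O (Q(O) = -87*(171 + O) = -14877 - 87*O)
(-24*(-789) + Y) + Q(45) = (-24*(-789) - 31945) + (-14877 - 87*45) = (18936 - 31945) + (-14877 - 3915) = -13009 - 18792 = -31801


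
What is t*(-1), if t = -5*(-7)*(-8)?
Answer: 280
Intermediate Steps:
t = -280 (t = 35*(-8) = -280)
t*(-1) = -280*(-1) = 280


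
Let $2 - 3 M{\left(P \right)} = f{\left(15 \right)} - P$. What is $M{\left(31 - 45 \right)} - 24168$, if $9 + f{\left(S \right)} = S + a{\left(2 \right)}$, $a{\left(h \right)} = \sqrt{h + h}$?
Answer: $- \frac{72524}{3} \approx -24175.0$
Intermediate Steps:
$a{\left(h \right)} = \sqrt{2} \sqrt{h}$ ($a{\left(h \right)} = \sqrt{2 h} = \sqrt{2} \sqrt{h}$)
$f{\left(S \right)} = -7 + S$ ($f{\left(S \right)} = -9 + \left(S + \sqrt{2} \sqrt{2}\right) = -9 + \left(S + 2\right) = -9 + \left(2 + S\right) = -7 + S$)
$M{\left(P \right)} = -2 + \frac{P}{3}$ ($M{\left(P \right)} = \frac{2}{3} - \frac{\left(-7 + 15\right) - P}{3} = \frac{2}{3} - \frac{8 - P}{3} = \frac{2}{3} + \left(- \frac{8}{3} + \frac{P}{3}\right) = -2 + \frac{P}{3}$)
$M{\left(31 - 45 \right)} - 24168 = \left(-2 + \frac{31 - 45}{3}\right) - 24168 = \left(-2 + \frac{1}{3} \left(-14\right)\right) - 24168 = \left(-2 - \frac{14}{3}\right) - 24168 = - \frac{20}{3} - 24168 = - \frac{72524}{3}$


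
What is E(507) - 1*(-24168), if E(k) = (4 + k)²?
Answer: 285289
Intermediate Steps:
E(507) - 1*(-24168) = (4 + 507)² - 1*(-24168) = 511² + 24168 = 261121 + 24168 = 285289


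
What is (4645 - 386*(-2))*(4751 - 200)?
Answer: 24652767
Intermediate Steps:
(4645 - 386*(-2))*(4751 - 200) = (4645 + 772)*4551 = 5417*4551 = 24652767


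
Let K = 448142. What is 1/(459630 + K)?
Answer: 1/907772 ≈ 1.1016e-6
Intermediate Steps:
1/(459630 + K) = 1/(459630 + 448142) = 1/907772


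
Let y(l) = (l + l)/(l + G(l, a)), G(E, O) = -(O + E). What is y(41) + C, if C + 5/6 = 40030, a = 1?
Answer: 239683/6 ≈ 39947.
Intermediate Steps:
G(E, O) = -E - O (G(E, O) = -(E + O) = -E - O)
y(l) = -2*l (y(l) = (l + l)/(l + (-l - 1*1)) = (2*l)/(l + (-l - 1)) = (2*l)/(l + (-1 - l)) = (2*l)/(-1) = (2*l)*(-1) = -2*l)
C = 240175/6 (C = -5/6 + 40030 = 240175/6 ≈ 40029.)
y(41) + C = -2*41 + 240175/6 = -82 + 240175/6 = 239683/6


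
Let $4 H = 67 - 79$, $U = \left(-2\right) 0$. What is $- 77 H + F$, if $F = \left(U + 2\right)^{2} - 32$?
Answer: $203$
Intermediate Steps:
$U = 0$
$F = -28$ ($F = \left(0 + 2\right)^{2} - 32 = 2^{2} - 32 = 4 - 32 = -28$)
$H = -3$ ($H = \frac{67 - 79}{4} = \frac{1}{4} \left(-12\right) = -3$)
$- 77 H + F = \left(-77\right) \left(-3\right) - 28 = 231 - 28 = 203$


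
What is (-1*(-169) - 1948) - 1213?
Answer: -2992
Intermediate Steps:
(-1*(-169) - 1948) - 1213 = (169 - 1948) - 1213 = -1779 - 1213 = -2992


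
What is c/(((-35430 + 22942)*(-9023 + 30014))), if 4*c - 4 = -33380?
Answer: 149/4680993 ≈ 3.1831e-5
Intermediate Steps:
c = -8344 (c = 1 + (1/4)*(-33380) = 1 - 8345 = -8344)
c/(((-35430 + 22942)*(-9023 + 30014))) = -8344*1/((-35430 + 22942)*(-9023 + 30014)) = -8344/((-12488*20991)) = -8344/(-262135608) = -8344*(-1/262135608) = 149/4680993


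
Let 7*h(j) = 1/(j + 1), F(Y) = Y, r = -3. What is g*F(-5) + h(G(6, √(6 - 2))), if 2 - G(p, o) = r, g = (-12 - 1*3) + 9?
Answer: 1261/42 ≈ 30.024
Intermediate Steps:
g = -6 (g = (-12 - 3) + 9 = -15 + 9 = -6)
G(p, o) = 5 (G(p, o) = 2 - 1*(-3) = 2 + 3 = 5)
h(j) = 1/(7*(1 + j)) (h(j) = 1/(7*(j + 1)) = 1/(7*(1 + j)))
g*F(-5) + h(G(6, √(6 - 2))) = -6*(-5) + 1/(7*(1 + 5)) = 30 + (⅐)/6 = 30 + (⅐)*(⅙) = 30 + 1/42 = 1261/42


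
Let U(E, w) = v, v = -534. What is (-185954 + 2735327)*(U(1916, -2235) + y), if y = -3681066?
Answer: -9385771636800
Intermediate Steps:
U(E, w) = -534
(-185954 + 2735327)*(U(1916, -2235) + y) = (-185954 + 2735327)*(-534 - 3681066) = 2549373*(-3681600) = -9385771636800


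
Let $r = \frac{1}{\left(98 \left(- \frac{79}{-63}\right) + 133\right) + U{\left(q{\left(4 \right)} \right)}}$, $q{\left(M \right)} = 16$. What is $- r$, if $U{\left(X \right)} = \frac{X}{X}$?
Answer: $- \frac{9}{2312} \approx -0.0038927$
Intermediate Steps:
$U{\left(X \right)} = 1$
$r = \frac{9}{2312}$ ($r = \frac{1}{\left(98 \left(- \frac{79}{-63}\right) + 133\right) + 1} = \frac{1}{\left(98 \left(\left(-79\right) \left(- \frac{1}{63}\right)\right) + 133\right) + 1} = \frac{1}{\left(98 \cdot \frac{79}{63} + 133\right) + 1} = \frac{1}{\left(\frac{1106}{9} + 133\right) + 1} = \frac{1}{\frac{2303}{9} + 1} = \frac{1}{\frac{2312}{9}} = \frac{9}{2312} \approx 0.0038927$)
$- r = \left(-1\right) \frac{9}{2312} = - \frac{9}{2312}$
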